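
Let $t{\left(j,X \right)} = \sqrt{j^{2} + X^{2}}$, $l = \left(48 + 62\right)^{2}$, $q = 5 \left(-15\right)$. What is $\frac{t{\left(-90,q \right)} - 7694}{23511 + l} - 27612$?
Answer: $- \frac{983298626}{35611} + \frac{15 \sqrt{61}}{35611} \approx -27612.0$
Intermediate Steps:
$q = -75$
$l = 12100$ ($l = 110^{2} = 12100$)
$t{\left(j,X \right)} = \sqrt{X^{2} + j^{2}}$
$\frac{t{\left(-90,q \right)} - 7694}{23511 + l} - 27612 = \frac{\sqrt{\left(-75\right)^{2} + \left(-90\right)^{2}} - 7694}{23511 + 12100} - 27612 = \frac{\sqrt{5625 + 8100} - 7694}{35611} - 27612 = \left(\sqrt{13725} - 7694\right) \frac{1}{35611} - 27612 = \left(15 \sqrt{61} - 7694\right) \frac{1}{35611} - 27612 = \left(-7694 + 15 \sqrt{61}\right) \frac{1}{35611} - 27612 = \left(- \frac{7694}{35611} + \frac{15 \sqrt{61}}{35611}\right) - 27612 = - \frac{983298626}{35611} + \frac{15 \sqrt{61}}{35611}$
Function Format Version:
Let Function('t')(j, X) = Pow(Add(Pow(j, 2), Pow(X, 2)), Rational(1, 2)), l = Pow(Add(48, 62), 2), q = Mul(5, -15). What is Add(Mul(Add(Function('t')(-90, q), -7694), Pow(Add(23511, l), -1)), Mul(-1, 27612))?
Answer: Add(Rational(-983298626, 35611), Mul(Rational(15, 35611), Pow(61, Rational(1, 2)))) ≈ -27612.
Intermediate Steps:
q = -75
l = 12100 (l = Pow(110, 2) = 12100)
Function('t')(j, X) = Pow(Add(Pow(X, 2), Pow(j, 2)), Rational(1, 2))
Add(Mul(Add(Function('t')(-90, q), -7694), Pow(Add(23511, l), -1)), Mul(-1, 27612)) = Add(Mul(Add(Pow(Add(Pow(-75, 2), Pow(-90, 2)), Rational(1, 2)), -7694), Pow(Add(23511, 12100), -1)), Mul(-1, 27612)) = Add(Mul(Add(Pow(Add(5625, 8100), Rational(1, 2)), -7694), Pow(35611, -1)), -27612) = Add(Mul(Add(Pow(13725, Rational(1, 2)), -7694), Rational(1, 35611)), -27612) = Add(Mul(Add(Mul(15, Pow(61, Rational(1, 2))), -7694), Rational(1, 35611)), -27612) = Add(Mul(Add(-7694, Mul(15, Pow(61, Rational(1, 2)))), Rational(1, 35611)), -27612) = Add(Add(Rational(-7694, 35611), Mul(Rational(15, 35611), Pow(61, Rational(1, 2)))), -27612) = Add(Rational(-983298626, 35611), Mul(Rational(15, 35611), Pow(61, Rational(1, 2))))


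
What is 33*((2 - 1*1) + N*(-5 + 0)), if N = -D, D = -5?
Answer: -792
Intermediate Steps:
N = 5 (N = -1*(-5) = 5)
33*((2 - 1*1) + N*(-5 + 0)) = 33*((2 - 1*1) + 5*(-5 + 0)) = 33*((2 - 1) + 5*(-5)) = 33*(1 - 25) = 33*(-24) = -792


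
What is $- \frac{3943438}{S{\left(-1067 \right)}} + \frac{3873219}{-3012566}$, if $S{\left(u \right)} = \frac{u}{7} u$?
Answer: $- \frac{902769978551}{35358487142} \approx -25.532$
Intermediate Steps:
$S{\left(u \right)} = \frac{u^{2}}{7}$ ($S{\left(u \right)} = u \frac{1}{7} u = \frac{u}{7} u = \frac{u^{2}}{7}$)
$- \frac{3943438}{S{\left(-1067 \right)}} + \frac{3873219}{-3012566} = - \frac{3943438}{\frac{1}{7} \left(-1067\right)^{2}} + \frac{3873219}{-3012566} = - \frac{3943438}{\frac{1}{7} \cdot 1138489} + 3873219 \left(- \frac{1}{3012566}\right) = - \frac{3943438}{\frac{1138489}{7}} - \frac{3873219}{3012566} = \left(-3943438\right) \frac{7}{1138489} - \frac{3873219}{3012566} = - \frac{284578}{11737} - \frac{3873219}{3012566} = - \frac{902769978551}{35358487142}$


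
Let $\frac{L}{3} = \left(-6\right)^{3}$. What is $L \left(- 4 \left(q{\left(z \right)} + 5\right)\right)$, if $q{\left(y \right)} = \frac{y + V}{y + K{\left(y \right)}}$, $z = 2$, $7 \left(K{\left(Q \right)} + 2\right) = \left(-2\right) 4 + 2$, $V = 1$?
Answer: $3888$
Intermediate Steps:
$K{\left(Q \right)} = - \frac{20}{7}$ ($K{\left(Q \right)} = -2 + \frac{\left(-2\right) 4 + 2}{7} = -2 + \frac{-8 + 2}{7} = -2 + \frac{1}{7} \left(-6\right) = -2 - \frac{6}{7} = - \frac{20}{7}$)
$q{\left(y \right)} = \frac{1 + y}{- \frac{20}{7} + y}$ ($q{\left(y \right)} = \frac{y + 1}{y - \frac{20}{7}} = \frac{1 + y}{- \frac{20}{7} + y}$)
$L = -648$ ($L = 3 \left(-6\right)^{3} = 3 \left(-216\right) = -648$)
$L \left(- 4 \left(q{\left(z \right)} + 5\right)\right) = - 648 \left(- 4 \left(\frac{7 \left(1 + 2\right)}{-20 + 7 \cdot 2} + 5\right)\right) = - 648 \left(- 4 \left(7 \frac{1}{-20 + 14} \cdot 3 + 5\right)\right) = - 648 \left(- 4 \left(7 \frac{1}{-6} \cdot 3 + 5\right)\right) = - 648 \left(- 4 \left(7 \left(- \frac{1}{6}\right) 3 + 5\right)\right) = - 648 \left(- 4 \left(- \frac{7}{2} + 5\right)\right) = - 648 \left(\left(-4\right) \frac{3}{2}\right) = \left(-648\right) \left(-6\right) = 3888$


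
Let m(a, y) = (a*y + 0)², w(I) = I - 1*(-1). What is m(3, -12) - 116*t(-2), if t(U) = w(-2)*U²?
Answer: 1760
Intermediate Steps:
w(I) = 1 + I (w(I) = I + 1 = 1 + I)
m(a, y) = a²*y² (m(a, y) = (a*y)² = a²*y²)
t(U) = -U² (t(U) = (1 - 2)*U² = -U²)
m(3, -12) - 116*t(-2) = 3²*(-12)² - (-116)*(-2)² = 9*144 - (-116)*4 = 1296 - 116*(-4) = 1296 + 464 = 1760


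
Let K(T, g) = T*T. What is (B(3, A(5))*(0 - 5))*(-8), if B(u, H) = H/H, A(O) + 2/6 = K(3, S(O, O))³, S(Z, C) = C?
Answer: 40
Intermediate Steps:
K(T, g) = T²
A(O) = 2186/3 (A(O) = -⅓ + (3²)³ = -⅓ + 9³ = -⅓ + 729 = 2186/3)
B(u, H) = 1
(B(3, A(5))*(0 - 5))*(-8) = (1*(0 - 5))*(-8) = (1*(-5))*(-8) = -5*(-8) = 40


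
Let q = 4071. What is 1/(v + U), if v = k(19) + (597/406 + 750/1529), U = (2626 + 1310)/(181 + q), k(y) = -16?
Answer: -659882762/8653278857 ≈ -0.076258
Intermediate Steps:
U = 984/1063 (U = (2626 + 1310)/(181 + 4071) = 3936/4252 = 3936*(1/4252) = 984/1063 ≈ 0.92568)
v = -8715071/620774 (v = -16 + (597/406 + 750/1529) = -16 + 1217313/620774 = -8715071/620774 ≈ -14.039)
1/(v + U) = 1/(-8715071/620774 + 984/1063) = 1/(-8653278857/659882762) = -659882762/8653278857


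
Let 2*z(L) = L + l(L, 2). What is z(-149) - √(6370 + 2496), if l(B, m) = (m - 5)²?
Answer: -70 - √8866 ≈ -164.16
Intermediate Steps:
l(B, m) = (-5 + m)²
z(L) = 9/2 + L/2 (z(L) = (L + (-5 + 2)²)/2 = (L + (-3)²)/2 = (L + 9)/2 = (9 + L)/2 = 9/2 + L/2)
z(-149) - √(6370 + 2496) = (9/2 + (½)*(-149)) - √(6370 + 2496) = (9/2 - 149/2) - √8866 = -70 - √8866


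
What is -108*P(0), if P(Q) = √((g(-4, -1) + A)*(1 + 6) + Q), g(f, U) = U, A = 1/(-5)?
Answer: -108*I*√210/5 ≈ -313.01*I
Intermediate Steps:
A = -⅕ ≈ -0.20000
P(Q) = √(-42/5 + Q) (P(Q) = √((-1 - ⅕)*(1 + 6) + Q) = √(-6/5*7 + Q) = √(-42/5 + Q))
-108*P(0) = -108*√(-210 + 25*0)/5 = -108*√(-210 + 0)/5 = -108*√(-210)/5 = -108*I*√210/5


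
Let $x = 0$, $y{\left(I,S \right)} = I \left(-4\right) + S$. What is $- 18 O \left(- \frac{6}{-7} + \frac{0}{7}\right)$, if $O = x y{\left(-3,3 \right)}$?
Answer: $0$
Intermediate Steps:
$y{\left(I,S \right)} = S - 4 I$ ($y{\left(I,S \right)} = - 4 I + S = S - 4 I$)
$O = 0$ ($O = 0 \left(3 - -12\right) = 0 \left(3 + 12\right) = 0 \cdot 15 = 0$)
$- 18 O \left(- \frac{6}{-7} + \frac{0}{7}\right) = \left(-18\right) 0 \left(- \frac{6}{-7} + \frac{0}{7}\right) = 0 \left(\left(-6\right) \left(- \frac{1}{7}\right) + 0 \cdot \frac{1}{7}\right) = 0 \left(\frac{6}{7} + 0\right) = 0 \cdot \frac{6}{7} = 0$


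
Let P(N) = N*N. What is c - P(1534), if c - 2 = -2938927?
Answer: -5292081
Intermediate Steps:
P(N) = N²
c = -2938925 (c = 2 - 2938927 = -2938925)
c - P(1534) = -2938925 - 1*1534² = -2938925 - 1*2353156 = -2938925 - 2353156 = -5292081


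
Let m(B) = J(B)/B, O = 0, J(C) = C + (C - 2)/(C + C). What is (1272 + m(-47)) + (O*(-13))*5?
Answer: 5624065/4418 ≈ 1273.0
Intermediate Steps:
J(C) = C + (-2 + C)/(2*C) (J(C) = C + (-2 + C)/((2*C)) = C + (-2 + C)*(1/(2*C)) = C + (-2 + C)/(2*C))
m(B) = (½ + B - 1/B)/B
(1272 + m(-47)) + (O*(-13))*5 = (1272 + (1 + (½)/(-47) - 1/(-47)²)) + (0*(-13))*5 = (1272 + (1 + (½)*(-1/47) - 1*1/2209)) + 0*5 = (1272 + (1 - 1/94 - 1/2209)) + 0 = (1272 + 4369/4418) + 0 = 5624065/4418 + 0 = 5624065/4418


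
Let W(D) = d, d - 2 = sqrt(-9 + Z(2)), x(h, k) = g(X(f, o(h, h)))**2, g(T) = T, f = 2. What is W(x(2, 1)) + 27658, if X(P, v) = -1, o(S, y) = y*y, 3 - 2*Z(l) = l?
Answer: 27660 + I*sqrt(34)/2 ≈ 27660.0 + 2.9155*I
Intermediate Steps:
Z(l) = 3/2 - l/2
o(S, y) = y**2
x(h, k) = 1 (x(h, k) = (-1)**2 = 1)
d = 2 + I*sqrt(34)/2 (d = 2 + sqrt(-9 + (3/2 - 1/2*2)) = 2 + sqrt(-9 + (3/2 - 1)) = 2 + sqrt(-9 + 1/2) = 2 + sqrt(-17/2) = 2 + I*sqrt(34)/2 ≈ 2.0 + 2.9155*I)
W(D) = 2 + I*sqrt(34)/2
W(x(2, 1)) + 27658 = (2 + I*sqrt(34)/2) + 27658 = 27660 + I*sqrt(34)/2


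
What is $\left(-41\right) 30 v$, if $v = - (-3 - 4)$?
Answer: $-8610$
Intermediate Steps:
$v = 7$ ($v = \left(-1\right) \left(-7\right) = 7$)
$\left(-41\right) 30 v = \left(-41\right) 30 \cdot 7 = \left(-1230\right) 7 = -8610$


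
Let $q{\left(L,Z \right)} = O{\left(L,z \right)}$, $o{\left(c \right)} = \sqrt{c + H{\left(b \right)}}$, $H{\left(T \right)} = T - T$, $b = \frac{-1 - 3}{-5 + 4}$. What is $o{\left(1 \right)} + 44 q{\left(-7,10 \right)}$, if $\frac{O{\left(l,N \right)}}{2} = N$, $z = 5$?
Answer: $441$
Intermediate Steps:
$b = 4$ ($b = - \frac{4}{-1} = \left(-4\right) \left(-1\right) = 4$)
$H{\left(T \right)} = 0$
$O{\left(l,N \right)} = 2 N$
$o{\left(c \right)} = \sqrt{c}$ ($o{\left(c \right)} = \sqrt{c + 0} = \sqrt{c}$)
$q{\left(L,Z \right)} = 10$ ($q{\left(L,Z \right)} = 2 \cdot 5 = 10$)
$o{\left(1 \right)} + 44 q{\left(-7,10 \right)} = \sqrt{1} + 44 \cdot 10 = 1 + 440 = 441$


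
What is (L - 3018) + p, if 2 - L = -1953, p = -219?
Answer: -1282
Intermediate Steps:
L = 1955 (L = 2 - 1*(-1953) = 2 + 1953 = 1955)
(L - 3018) + p = (1955 - 3018) - 219 = -1063 - 219 = -1282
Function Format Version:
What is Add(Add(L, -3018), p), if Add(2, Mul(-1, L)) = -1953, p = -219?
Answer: -1282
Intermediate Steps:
L = 1955 (L = Add(2, Mul(-1, -1953)) = Add(2, 1953) = 1955)
Add(Add(L, -3018), p) = Add(Add(1955, -3018), -219) = Add(-1063, -219) = -1282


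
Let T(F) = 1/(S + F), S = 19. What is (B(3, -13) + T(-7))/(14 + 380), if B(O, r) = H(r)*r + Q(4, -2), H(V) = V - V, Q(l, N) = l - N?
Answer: 73/4728 ≈ 0.015440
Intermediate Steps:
H(V) = 0
T(F) = 1/(19 + F)
B(O, r) = 6 (B(O, r) = 0*r + (4 - 1*(-2)) = 0 + (4 + 2) = 0 + 6 = 6)
(B(3, -13) + T(-7))/(14 + 380) = (6 + 1/(19 - 7))/(14 + 380) = (6 + 1/12)/394 = (6 + 1/12)*(1/394) = (73/12)*(1/394) = 73/4728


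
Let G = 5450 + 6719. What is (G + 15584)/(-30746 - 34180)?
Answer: -9251/21642 ≈ -0.42746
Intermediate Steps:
G = 12169
(G + 15584)/(-30746 - 34180) = (12169 + 15584)/(-30746 - 34180) = 27753/(-64926) = 27753*(-1/64926) = -9251/21642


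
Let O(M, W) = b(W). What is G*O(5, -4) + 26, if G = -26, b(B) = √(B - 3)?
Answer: 26 - 26*I*√7 ≈ 26.0 - 68.79*I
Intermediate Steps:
b(B) = √(-3 + B)
O(M, W) = √(-3 + W)
G*O(5, -4) + 26 = -26*√(-3 - 4) + 26 = -26*I*√7 + 26 = 26 - 26*I*√7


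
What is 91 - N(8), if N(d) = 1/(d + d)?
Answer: 1455/16 ≈ 90.938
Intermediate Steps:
N(d) = 1/(2*d)
91 - N(8) = 91 - 1/(2*8) = 91 - 1*1/16 = 91 - 1/16 = 1455/16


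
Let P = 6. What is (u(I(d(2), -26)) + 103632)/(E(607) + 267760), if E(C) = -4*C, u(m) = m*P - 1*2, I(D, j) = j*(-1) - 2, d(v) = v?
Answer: 51887/132666 ≈ 0.39111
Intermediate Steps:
I(D, j) = -2 - j (I(D, j) = -j - 2 = -2 - j)
u(m) = -2 + 6*m (u(m) = m*6 - 1*2 = 6*m - 2 = -2 + 6*m)
(u(I(d(2), -26)) + 103632)/(E(607) + 267760) = ((-2 + 6*(-2 - 1*(-26))) + 103632)/(-4*607 + 267760) = ((-2 + 6*(-2 + 26)) + 103632)/(-2428 + 267760) = ((-2 + 6*24) + 103632)/265332 = ((-2 + 144) + 103632)*(1/265332) = (142 + 103632)*(1/265332) = 103774*(1/265332) = 51887/132666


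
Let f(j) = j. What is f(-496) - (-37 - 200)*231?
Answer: 54251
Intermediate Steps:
f(-496) - (-37 - 200)*231 = -496 - (-37 - 200)*231 = -496 - (-237)*231 = -496 - 1*(-54747) = -496 + 54747 = 54251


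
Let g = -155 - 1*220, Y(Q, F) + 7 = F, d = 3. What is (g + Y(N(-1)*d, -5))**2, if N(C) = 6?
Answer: 149769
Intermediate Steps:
Y(Q, F) = -7 + F
g = -375 (g = -155 - 220 = -375)
(g + Y(N(-1)*d, -5))**2 = (-375 + (-7 - 5))**2 = (-375 - 12)**2 = (-387)**2 = 149769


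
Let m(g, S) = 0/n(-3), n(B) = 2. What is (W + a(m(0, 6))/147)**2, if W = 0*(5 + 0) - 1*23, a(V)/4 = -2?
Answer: 11485321/21609 ≈ 531.51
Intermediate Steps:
m(g, S) = 0 (m(g, S) = 0/2 = 0*(1/2) = 0)
a(V) = -8 (a(V) = 4*(-2) = -8)
W = -23 (W = 0*5 - 23 = 0 - 23 = -23)
(W + a(m(0, 6))/147)**2 = (-23 - 8/147)**2 = (-3389/147)**2 = 11485321/21609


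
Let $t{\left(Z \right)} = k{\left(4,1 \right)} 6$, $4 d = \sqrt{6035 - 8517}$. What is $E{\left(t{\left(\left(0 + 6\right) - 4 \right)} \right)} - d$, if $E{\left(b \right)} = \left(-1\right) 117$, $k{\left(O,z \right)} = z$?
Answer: $-117 - \frac{i \sqrt{2482}}{4} \approx -117.0 - 12.455 i$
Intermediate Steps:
$d = \frac{i \sqrt{2482}}{4}$ ($d = \frac{\sqrt{6035 - 8517}}{4} = \frac{\sqrt{-2482}}{4} = \frac{i \sqrt{2482}}{4} \approx 12.455 i$)
$t{\left(Z \right)} = 6$ ($t{\left(Z \right)} = 1 \cdot 6 = 6$)
$E{\left(b \right)} = -117$
$E{\left(t{\left(\left(0 + 6\right) - 4 \right)} \right)} - d = -117 - \frac{i \sqrt{2482}}{4}$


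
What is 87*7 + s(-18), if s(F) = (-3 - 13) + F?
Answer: 575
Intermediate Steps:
s(F) = -16 + F
87*7 + s(-18) = 87*7 + (-16 - 18) = 609 - 34 = 575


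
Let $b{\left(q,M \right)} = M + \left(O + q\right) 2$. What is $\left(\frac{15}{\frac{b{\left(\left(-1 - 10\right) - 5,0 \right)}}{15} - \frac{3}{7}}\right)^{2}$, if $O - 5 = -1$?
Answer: $\frac{275625}{5041} \approx 54.677$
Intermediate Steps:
$O = 4$ ($O = 5 - 1 = 4$)
$b{\left(q,M \right)} = 8 + M + 2 q$ ($b{\left(q,M \right)} = M + \left(4 + q\right) 2 = M + \left(8 + 2 q\right) = 8 + M + 2 q$)
$\left(\frac{15}{\frac{b{\left(\left(-1 - 10\right) - 5,0 \right)}}{15} - \frac{3}{7}}\right)^{2} = \left(\frac{15}{\frac{8 + 0 + 2 \left(\left(-1 - 10\right) - 5\right)}{15} - \frac{3}{7}}\right)^{2} = \left(\frac{15}{\left(8 + 0 + 2 \left(\left(-1 - 10\right) - 5\right)\right) \frac{1}{15} - \frac{3}{7}}\right)^{2} = \left(\frac{15}{\left(8 + 0 + 2 \left(-11 - 5\right)\right) \frac{1}{15} - \frac{3}{7}}\right)^{2} = \left(\frac{15}{\left(8 + 0 + 2 \left(-16\right)\right) \frac{1}{15} - \frac{3}{7}}\right)^{2} = \left(\frac{15}{\left(8 + 0 - 32\right) \frac{1}{15} - \frac{3}{7}}\right)^{2} = \left(\frac{15}{\left(-24\right) \frac{1}{15} - \frac{3}{7}}\right)^{2} = \left(\frac{15}{- \frac{8}{5} - \frac{3}{7}}\right)^{2} = \left(\frac{15}{- \frac{71}{35}}\right)^{2} = \left(15 \left(- \frac{35}{71}\right)\right)^{2} = \left(- \frac{525}{71}\right)^{2} = \frac{275625}{5041}$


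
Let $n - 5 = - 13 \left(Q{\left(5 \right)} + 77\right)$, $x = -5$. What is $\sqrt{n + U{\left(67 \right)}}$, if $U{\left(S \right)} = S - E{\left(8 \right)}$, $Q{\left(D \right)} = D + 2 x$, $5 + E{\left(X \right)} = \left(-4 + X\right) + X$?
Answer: $i \sqrt{871} \approx 29.513 i$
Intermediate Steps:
$E{\left(X \right)} = -9 + 2 X$ ($E{\left(X \right)} = -5 + \left(\left(-4 + X\right) + X\right) = -5 + \left(-4 + 2 X\right) = -9 + 2 X$)
$Q{\left(D \right)} = -10 + D$ ($Q{\left(D \right)} = D + 2 \left(-5\right) = D - 10 = -10 + D$)
$U{\left(S \right)} = -7 + S$ ($U{\left(S \right)} = S - \left(-9 + 2 \cdot 8\right) = S - \left(-9 + 16\right) = S - 7 = -7 + S$)
$n = -931$ ($n = 5 - 13 \left(\left(-10 + 5\right) + 77\right) = 5 - 13 \left(-5 + 77\right) = 5 - 936 = -931$)
$\sqrt{n + U{\left(67 \right)}} = \sqrt{-931 + \left(-7 + 67\right)} = \sqrt{-931 + 60} = \sqrt{-871} = i \sqrt{871}$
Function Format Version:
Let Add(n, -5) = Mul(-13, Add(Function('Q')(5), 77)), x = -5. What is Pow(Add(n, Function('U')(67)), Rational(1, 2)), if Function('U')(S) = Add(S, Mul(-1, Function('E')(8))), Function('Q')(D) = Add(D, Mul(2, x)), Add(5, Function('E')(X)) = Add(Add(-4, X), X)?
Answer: Mul(I, Pow(871, Rational(1, 2))) ≈ Mul(29.513, I)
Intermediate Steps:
Function('E')(X) = Add(-9, Mul(2, X)) (Function('E')(X) = Add(-5, Add(Add(-4, X), X)) = Add(-5, Add(-4, Mul(2, X))) = Add(-9, Mul(2, X)))
Function('Q')(D) = Add(-10, D) (Function('Q')(D) = Add(D, Mul(2, -5)) = Add(D, -10) = Add(-10, D))
Function('U')(S) = Add(-7, S) (Function('U')(S) = Add(S, Mul(-1, Add(-9, Mul(2, 8)))) = Add(S, Mul(-1, Add(-9, 16))) = Add(S, Mul(-1, 7)) = Add(S, -7) = Add(-7, S))
n = -931 (n = Add(5, Mul(-13, Add(Add(-10, 5), 77))) = Add(5, Mul(-13, Add(-5, 77))) = Add(5, Mul(-13, 72)) = Add(5, -936) = -931)
Pow(Add(n, Function('U')(67)), Rational(1, 2)) = Pow(Add(-931, Add(-7, 67)), Rational(1, 2)) = Pow(Add(-931, 60), Rational(1, 2)) = Pow(-871, Rational(1, 2)) = Mul(I, Pow(871, Rational(1, 2)))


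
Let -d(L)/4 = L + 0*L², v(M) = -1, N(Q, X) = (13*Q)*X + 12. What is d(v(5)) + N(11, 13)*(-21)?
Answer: -39287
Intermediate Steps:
N(Q, X) = 12 + 13*Q*X (N(Q, X) = 13*Q*X + 12 = 12 + 13*Q*X)
d(L) = -4*L (d(L) = -4*(L + 0*L²) = -4*(L + 0) = -4*L)
d(v(5)) + N(11, 13)*(-21) = -4*(-1) + (12 + 13*11*13)*(-21) = 4 + (12 + 1859)*(-21) = 4 + 1871*(-21) = 4 - 39291 = -39287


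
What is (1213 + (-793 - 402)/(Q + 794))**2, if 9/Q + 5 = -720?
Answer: 486347453370000964/331362560881 ≈ 1.4677e+6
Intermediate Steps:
Q = -9/725 (Q = 9/(-5 - 720) = 9/(-725) = 9*(-1/725) = -9/725 ≈ -0.012414)
(1213 + (-793 - 402)/(Q + 794))**2 = (1213 + (-793 - 402)/(-9/725 + 794))**2 = (1213 - 1195/575641/725)**2 = (1213 - 1195*725/575641)**2 = (1213 - 866375/575641)**2 = (697386158/575641)**2 = 486347453370000964/331362560881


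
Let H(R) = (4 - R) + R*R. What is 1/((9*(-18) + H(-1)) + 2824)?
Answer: 1/2668 ≈ 0.00037481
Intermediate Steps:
H(R) = 4 + R**2 - R (H(R) = (4 - R) + R**2 = 4 + R**2 - R)
1/((9*(-18) + H(-1)) + 2824) = 1/((9*(-18) + (4 + (-1)**2 - 1*(-1))) + 2824) = 1/((-162 + (4 + 1 + 1)) + 2824) = 1/((-162 + 6) + 2824) = 1/(-156 + 2824) = 1/2668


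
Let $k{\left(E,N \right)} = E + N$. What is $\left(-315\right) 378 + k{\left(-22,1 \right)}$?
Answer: $-119091$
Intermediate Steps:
$\left(-315\right) 378 + k{\left(-22,1 \right)} = \left(-315\right) 378 + \left(-22 + 1\right) = -119070 - 21 = -119091$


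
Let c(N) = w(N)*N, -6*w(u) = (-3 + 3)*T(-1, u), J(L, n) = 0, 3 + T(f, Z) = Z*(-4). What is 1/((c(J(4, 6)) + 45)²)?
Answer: 1/2025 ≈ 0.00049383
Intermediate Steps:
T(f, Z) = -3 - 4*Z (T(f, Z) = -3 + Z*(-4) = -3 - 4*Z)
w(u) = 0 (w(u) = -(-3 + 3)*(-3 - 4*u)/6 = -0*(-3 - 4*u) = -⅙*0 = 0)
c(N) = 0 (c(N) = 0*N = 0)
1/((c(J(4, 6)) + 45)²) = 1/((0 + 45)²) = 1/(45²) = 1/2025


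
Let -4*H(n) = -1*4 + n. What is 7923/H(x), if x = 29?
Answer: -31692/25 ≈ -1267.7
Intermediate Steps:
H(n) = 1 - n/4 (H(n) = -(-1*4 + n)/4 = -(-4 + n)/4 = 1 - n/4)
7923/H(x) = 7923/(1 - ¼*29) = 7923/(1 - 29/4) = 7923/(-25/4) = 7923*(-4/25) = -31692/25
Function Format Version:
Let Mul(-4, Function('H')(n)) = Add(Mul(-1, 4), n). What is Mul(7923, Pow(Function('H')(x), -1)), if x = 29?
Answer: Rational(-31692, 25) ≈ -1267.7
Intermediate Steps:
Function('H')(n) = Add(1, Mul(Rational(-1, 4), n)) (Function('H')(n) = Mul(Rational(-1, 4), Add(Mul(-1, 4), n)) = Mul(Rational(-1, 4), Add(-4, n)) = Add(1, Mul(Rational(-1, 4), n)))
Mul(7923, Pow(Function('H')(x), -1)) = Mul(7923, Pow(Add(1, Mul(Rational(-1, 4), 29)), -1)) = Mul(7923, Pow(Add(1, Rational(-29, 4)), -1)) = Mul(7923, Pow(Rational(-25, 4), -1)) = Mul(7923, Rational(-4, 25)) = Rational(-31692, 25)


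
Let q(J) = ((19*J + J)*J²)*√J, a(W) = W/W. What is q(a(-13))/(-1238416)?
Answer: -5/309604 ≈ -1.6150e-5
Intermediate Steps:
a(W) = 1
q(J) = 20*J^(7/2) (q(J) = ((20*J)*J²)*√J = (20*J³)*√J = 20*J^(7/2))
q(a(-13))/(-1238416) = (20*1^(7/2))/(-1238416) = (20*1)*(-1/1238416) = 20*(-1/1238416) = -5/309604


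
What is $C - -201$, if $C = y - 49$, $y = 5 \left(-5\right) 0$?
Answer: $152$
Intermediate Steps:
$y = 0$ ($y = \left(-25\right) 0 = 0$)
$C = -49$ ($C = 0 - 49 = -49$)
$C - -201 = -49 - -201 = -49 + 201 = 152$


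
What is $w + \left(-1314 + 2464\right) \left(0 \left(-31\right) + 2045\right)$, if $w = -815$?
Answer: $2350935$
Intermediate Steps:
$w + \left(-1314 + 2464\right) \left(0 \left(-31\right) + 2045\right) = -815 + \left(-1314 + 2464\right) \left(0 \left(-31\right) + 2045\right) = -815 + 1150 \left(0 + 2045\right) = -815 + 1150 \cdot 2045 = -815 + 2351750 = 2350935$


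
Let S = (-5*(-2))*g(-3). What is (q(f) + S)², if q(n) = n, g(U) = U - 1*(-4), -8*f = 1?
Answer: 6241/64 ≈ 97.516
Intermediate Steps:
f = -⅛ (f = -⅛*1 = -⅛ ≈ -0.12500)
g(U) = 4 + U (g(U) = U + 4 = 4 + U)
S = 10 (S = (-5*(-2))*(4 - 3) = 10*1 = 10)
(q(f) + S)² = (-⅛ + 10)² = (79/8)² = 6241/64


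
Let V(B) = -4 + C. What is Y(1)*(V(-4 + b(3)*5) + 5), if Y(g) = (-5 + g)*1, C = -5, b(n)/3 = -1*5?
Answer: 16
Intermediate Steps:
b(n) = -15 (b(n) = 3*(-1*5) = 3*(-5) = -15)
Y(g) = -5 + g
V(B) = -9 (V(B) = -4 - 5 = -9)
Y(1)*(V(-4 + b(3)*5) + 5) = (-5 + 1)*(-9 + 5) = -4*(-4) = 16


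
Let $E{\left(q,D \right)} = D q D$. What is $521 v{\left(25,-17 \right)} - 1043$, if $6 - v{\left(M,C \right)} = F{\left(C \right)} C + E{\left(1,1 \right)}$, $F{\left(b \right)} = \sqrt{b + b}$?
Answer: $1562 + 8857 i \sqrt{34} \approx 1562.0 + 51645.0 i$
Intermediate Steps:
$F{\left(b \right)} = \sqrt{2} \sqrt{b}$ ($F{\left(b \right)} = \sqrt{2 b} = \sqrt{2} \sqrt{b}$)
$E{\left(q,D \right)} = q D^{2}$
$v{\left(M,C \right)} = 5 - \sqrt{2} C^{\frac{3}{2}}$ ($v{\left(M,C \right)} = 6 - \left(\sqrt{2} \sqrt{C} C + 1 \cdot 1^{2}\right) = 6 - \left(\sqrt{2} C^{\frac{3}{2}} + 1 \cdot 1\right) = 6 - \left(\sqrt{2} C^{\frac{3}{2}} + 1\right) = 6 - \left(1 + \sqrt{2} C^{\frac{3}{2}}\right) = 5 - \sqrt{2} C^{\frac{3}{2}}$)
$521 v{\left(25,-17 \right)} - 1043 = 521 \left(5 - \sqrt{2} \left(-17\right)^{\frac{3}{2}}\right) - 1043 = 521 \left(5 - \sqrt{2} \left(- 17 i \sqrt{17}\right)\right) - 1043 = 521 \left(5 + 17 i \sqrt{34}\right) - 1043 = \left(2605 + 8857 i \sqrt{34}\right) - 1043 = 1562 + 8857 i \sqrt{34}$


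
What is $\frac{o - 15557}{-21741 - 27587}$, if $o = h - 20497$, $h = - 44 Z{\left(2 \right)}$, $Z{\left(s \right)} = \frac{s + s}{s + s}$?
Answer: $\frac{18049}{24664} \approx 0.7318$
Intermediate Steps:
$Z{\left(s \right)} = 1$ ($Z{\left(s \right)} = \frac{2 s}{2 s} = 2 s \frac{1}{2 s} = 1$)
$h = -44$ ($h = \left(-44\right) 1 = -44$)
$o = -20541$ ($o = -44 - 20497 = -20541$)
$\frac{o - 15557}{-21741 - 27587} = \frac{-20541 - 15557}{-21741 - 27587} = - \frac{36098}{-49328} = \left(-36098\right) \left(- \frac{1}{49328}\right) = \frac{18049}{24664}$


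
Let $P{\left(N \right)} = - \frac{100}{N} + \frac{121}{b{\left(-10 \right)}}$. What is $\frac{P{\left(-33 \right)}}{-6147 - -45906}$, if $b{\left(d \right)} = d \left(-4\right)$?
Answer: $\frac{7993}{52481880} \approx 0.0001523$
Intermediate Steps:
$b{\left(d \right)} = - 4 d$
$P{\left(N \right)} = \frac{121}{40} - \frac{100}{N}$ ($P{\left(N \right)} = - \frac{100}{N} + \frac{121}{\left(-4\right) \left(-10\right)} = - \frac{100}{N} + \frac{121}{40} = \frac{121}{40} - \frac{100}{N}$)
$\frac{P{\left(-33 \right)}}{-6147 - -45906} = \frac{\frac{121}{40} - \frac{100}{-33}}{-6147 - -45906} = \frac{\frac{121}{40} - - \frac{100}{33}}{-6147 + 45906} = \frac{\frac{121}{40} + \frac{100}{33}}{39759} = \frac{7993}{1320} \cdot \frac{1}{39759} = \frac{7993}{52481880}$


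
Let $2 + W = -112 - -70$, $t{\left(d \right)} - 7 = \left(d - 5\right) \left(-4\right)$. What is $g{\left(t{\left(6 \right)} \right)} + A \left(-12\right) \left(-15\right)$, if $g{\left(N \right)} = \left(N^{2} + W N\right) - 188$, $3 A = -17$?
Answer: $-1331$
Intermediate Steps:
$A = - \frac{17}{3}$ ($A = \frac{1}{3} \left(-17\right) = - \frac{17}{3} \approx -5.6667$)
$t{\left(d \right)} = 27 - 4 d$ ($t{\left(d \right)} = 7 + \left(d - 5\right) \left(-4\right) = 7 + \left(-5 + d\right) \left(-4\right) = 7 - \left(-20 + 4 d\right) = 27 - 4 d$)
$W = -44$ ($W = -2 - 42 = -44$)
$g{\left(N \right)} = -188 + N^{2} - 44 N$ ($g{\left(N \right)} = \left(N^{2} - 44 N\right) - 188 = -188 + N^{2} - 44 N$)
$g{\left(t{\left(6 \right)} \right)} + A \left(-12\right) \left(-15\right) = \left(-188 + \left(27 - 24\right)^{2} - 44 \left(27 - 24\right)\right) + \left(- \frac{17}{3}\right) \left(-12\right) \left(-15\right) = \left(-188 + \left(27 - 24\right)^{2} - 44 \left(27 - 24\right)\right) + 68 \left(-15\right) = \left(-188 + 3^{2} - 132\right) - 1020 = \left(-188 + 9 - 132\right) - 1020 = -311 - 1020 = -1331$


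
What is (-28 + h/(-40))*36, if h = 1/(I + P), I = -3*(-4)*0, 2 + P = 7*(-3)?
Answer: -231831/230 ≈ -1008.0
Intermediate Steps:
P = -23 (P = -2 + 7*(-3) = -2 - 21 = -23)
I = 0 (I = 12*0 = 0)
h = -1/23 (h = 1/(0 - 23) = 1/(-23) = -1/23 ≈ -0.043478)
(-28 + h/(-40))*36 = (-28 - 1/23/(-40))*36 = (-28 - 1/23*(-1/40))*36 = (-28 + 1/920)*36 = -25759/920*36 = -231831/230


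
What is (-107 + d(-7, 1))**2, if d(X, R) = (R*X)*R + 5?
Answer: 11881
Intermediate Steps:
d(X, R) = 5 + X*R**2 (d(X, R) = X*R**2 + 5 = 5 + X*R**2)
(-107 + d(-7, 1))**2 = (-107 + (5 - 7*1**2))**2 = (-107 + (5 - 7*1))**2 = (-107 + (5 - 7))**2 = (-107 - 2)**2 = (-109)**2 = 11881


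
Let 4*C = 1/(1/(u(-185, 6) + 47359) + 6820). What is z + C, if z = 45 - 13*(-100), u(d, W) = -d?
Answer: 436116370831/324250081 ≈ 1345.0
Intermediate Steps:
C = 11886/324250081 (C = 1/(4*(1/(-1*(-185) + 47359) + 6820)) = 1/(4*(1/(185 + 47359) + 6820)) = 1/(4*(1/47544 + 6820)) = 1/(4*(324250081/47544)) = (¼)*(47544/324250081) = 11886/324250081 ≈ 3.6657e-5)
z = 1345 (z = 45 + 1300 = 1345)
z + C = 1345 + 11886/324250081 = 436116370831/324250081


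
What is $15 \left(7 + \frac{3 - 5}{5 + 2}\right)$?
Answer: $\frac{705}{7} \approx 100.71$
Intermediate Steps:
$15 \left(7 + \frac{3 - 5}{5 + 2}\right) = 15 \left(7 - \frac{2}{7}\right) = 15 \cdot \frac{47}{7} = \frac{705}{7}$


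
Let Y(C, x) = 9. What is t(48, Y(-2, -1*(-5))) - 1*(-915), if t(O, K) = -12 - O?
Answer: 855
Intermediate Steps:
t(48, Y(-2, -1*(-5))) - 1*(-915) = (-12 - 1*48) - 1*(-915) = (-12 - 48) + 915 = -60 + 915 = 855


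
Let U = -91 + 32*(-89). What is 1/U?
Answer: -1/2939 ≈ -0.00034025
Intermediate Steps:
U = -2939 (U = -91 - 2848 = -2939)
1/U = 1/(-2939) = -1/2939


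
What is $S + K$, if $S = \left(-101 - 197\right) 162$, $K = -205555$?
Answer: $-253831$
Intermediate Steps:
$S = -48276$ ($S = \left(-298\right) 162 = -48276$)
$S + K = -48276 - 205555 = -253831$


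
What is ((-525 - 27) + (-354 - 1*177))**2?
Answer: 1172889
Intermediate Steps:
((-525 - 27) + (-354 - 1*177))**2 = (-552 + (-354 - 177))**2 = (-552 - 531)**2 = (-1083)**2 = 1172889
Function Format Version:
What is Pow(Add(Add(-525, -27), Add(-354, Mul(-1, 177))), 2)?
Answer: 1172889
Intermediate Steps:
Pow(Add(Add(-525, -27), Add(-354, Mul(-1, 177))), 2) = Pow(Add(-552, Add(-354, -177)), 2) = Pow(Add(-552, -531), 2) = Pow(-1083, 2) = 1172889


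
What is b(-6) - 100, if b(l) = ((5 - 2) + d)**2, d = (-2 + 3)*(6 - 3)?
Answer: -64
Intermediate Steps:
d = 3 (d = 1*3 = 3)
b(l) = 36 (b(l) = ((5 - 2) + 3)**2 = (3 + 3)**2 = 6**2 = 36)
b(-6) - 100 = 36 - 100 = -64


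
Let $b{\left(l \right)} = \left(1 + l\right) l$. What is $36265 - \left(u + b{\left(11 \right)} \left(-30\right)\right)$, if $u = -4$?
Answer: $40229$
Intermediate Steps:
$b{\left(l \right)} = l \left(1 + l\right)$
$36265 - \left(u + b{\left(11 \right)} \left(-30\right)\right) = 36265 - \left(-4 + 11 \left(1 + 11\right) \left(-30\right)\right) = 36265 - \left(-4 + 11 \cdot 12 \left(-30\right)\right) = 36265 - \left(-4 + 132 \left(-30\right)\right) = 36265 - \left(-4 - 3960\right) = 36265 - -3964 = 36265 + 3964 = 40229$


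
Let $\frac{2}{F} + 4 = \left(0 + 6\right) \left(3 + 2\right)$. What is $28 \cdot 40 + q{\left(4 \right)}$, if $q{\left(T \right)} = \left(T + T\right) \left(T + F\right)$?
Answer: $\frac{14984}{13} \approx 1152.6$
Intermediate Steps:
$F = \frac{1}{13}$ ($F = \frac{2}{-4 + \left(0 + 6\right) \left(3 + 2\right)} = \frac{2}{-4 + 6 \cdot 5} = \frac{2}{-4 + 30} = \frac{2}{26} = 2 \cdot \frac{1}{26} = \frac{1}{13} \approx 0.076923$)
$q{\left(T \right)} = 2 T \left(\frac{1}{13} + T\right)$ ($q{\left(T \right)} = \left(T + T\right) \left(T + \frac{1}{13}\right) = 2 T \left(\frac{1}{13} + T\right)$)
$28 \cdot 40 + q{\left(4 \right)} = 28 \cdot 40 + \frac{2}{13} \cdot 4 \left(1 + 13 \cdot 4\right) = 1120 + \frac{2}{13} \cdot 4 \left(1 + 52\right) = 1120 + \frac{2}{13} \cdot 4 \cdot 53 = 1120 + \frac{424}{13} = \frac{14984}{13}$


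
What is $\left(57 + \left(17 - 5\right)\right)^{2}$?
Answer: $4761$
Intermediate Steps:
$\left(57 + \left(17 - 5\right)\right)^{2} = \left(57 + 12\right)^{2} = 69^{2} = 4761$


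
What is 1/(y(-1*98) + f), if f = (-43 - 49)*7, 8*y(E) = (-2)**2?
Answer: -2/1287 ≈ -0.0015540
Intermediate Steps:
y(E) = 1/2 (y(E) = (1/8)*(-2)**2 = (1/8)*4 = 1/2)
f = -644 (f = -92*7 = -644)
1/(y(-1*98) + f) = 1/(1/2 - 644) = 1/(-1287/2) = -2/1287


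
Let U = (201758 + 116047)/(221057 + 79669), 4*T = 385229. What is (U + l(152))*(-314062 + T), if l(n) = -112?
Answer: 9686749501211/400968 ≈ 2.4158e+7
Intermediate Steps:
T = 385229/4 (T = (¼)*385229 = 385229/4 ≈ 96307.)
U = 105935/100242 (U = 317805/300726 = 317805*(1/300726) = 105935/100242 ≈ 1.0568)
(U + l(152))*(-314062 + T) = (105935/100242 - 112)*(-314062 + 385229/4) = -11121169/100242*(-871019/4) = 9686749501211/400968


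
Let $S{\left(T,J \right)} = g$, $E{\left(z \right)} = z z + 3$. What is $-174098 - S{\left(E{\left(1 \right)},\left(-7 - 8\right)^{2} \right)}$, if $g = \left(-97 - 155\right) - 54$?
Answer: $-173792$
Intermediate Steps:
$g = -306$ ($g = -252 - 54 = -306$)
$E{\left(z \right)} = 3 + z^{2}$ ($E{\left(z \right)} = z^{2} + 3 = 3 + z^{2}$)
$S{\left(T,J \right)} = -306$
$-174098 - S{\left(E{\left(1 \right)},\left(-7 - 8\right)^{2} \right)} = -174098 - -306 = -174098 + 306 = -173792$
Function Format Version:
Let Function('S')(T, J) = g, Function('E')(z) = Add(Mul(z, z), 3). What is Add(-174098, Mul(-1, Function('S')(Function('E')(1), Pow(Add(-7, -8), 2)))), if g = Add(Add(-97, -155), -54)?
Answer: -173792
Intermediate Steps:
g = -306 (g = Add(-252, -54) = -306)
Function('E')(z) = Add(3, Pow(z, 2)) (Function('E')(z) = Add(Pow(z, 2), 3) = Add(3, Pow(z, 2)))
Function('S')(T, J) = -306
Add(-174098, Mul(-1, Function('S')(Function('E')(1), Pow(Add(-7, -8), 2)))) = Add(-174098, Mul(-1, -306)) = Add(-174098, 306) = -173792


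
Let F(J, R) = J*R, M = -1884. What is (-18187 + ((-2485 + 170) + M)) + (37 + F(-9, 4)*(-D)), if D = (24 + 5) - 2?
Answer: -21377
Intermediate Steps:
D = 27 (D = 29 - 2 = 27)
(-18187 + ((-2485 + 170) + M)) + (37 + F(-9, 4)*(-D)) = (-18187 + ((-2485 + 170) - 1884)) + (37 + (-9*4)*(-1*27)) = (-18187 + (-2315 - 1884)) + (37 - 36*(-27)) = (-18187 - 4199) + (37 + 972) = -22386 + 1009 = -21377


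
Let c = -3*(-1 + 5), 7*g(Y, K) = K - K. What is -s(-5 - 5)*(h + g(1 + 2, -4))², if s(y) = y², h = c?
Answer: -14400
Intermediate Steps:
g(Y, K) = 0 (g(Y, K) = (K - K)/7 = (⅐)*0 = 0)
c = -12 (c = -3*4 = -12)
h = -12
-s(-5 - 5)*(h + g(1 + 2, -4))² = -(-5 - 5)²*(-12 + 0)² = -(-10)²*(-12)² = -100*144 = -1*14400 = -14400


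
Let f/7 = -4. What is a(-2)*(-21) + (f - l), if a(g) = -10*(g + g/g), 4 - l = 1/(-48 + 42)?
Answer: -1453/6 ≈ -242.17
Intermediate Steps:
f = -28 (f = 7*(-4) = -28)
l = 25/6 (l = 4 - 1/(-48 + 42) = 4 - 1/(-6) = 4 - 1*(-⅙) = 4 + ⅙ = 25/6 ≈ 4.1667)
a(g) = -10 - 10*g (a(g) = -10*(g + 1) = -10*(1 + g) = -10 - 10*g)
a(-2)*(-21) + (f - l) = (-10 - 10*(-2))*(-21) + (-28 - 1*25/6) = (-10 + 20)*(-21) + (-28 - 25/6) = 10*(-21) - 193/6 = -210 - 193/6 = -1453/6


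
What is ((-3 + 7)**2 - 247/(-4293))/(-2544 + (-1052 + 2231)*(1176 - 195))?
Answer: 13787/990871623 ≈ 1.3914e-5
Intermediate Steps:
((-3 + 7)**2 - 247/(-4293))/(-2544 + (-1052 + 2231)*(1176 - 195)) = (4**2 - 247*(-1/4293))/(-2544 + 1179*981) = (16 + 247/4293)/(-2544 + 1156599) = (68935/4293)/1154055 = (68935/4293)*(1/1154055) = 13787/990871623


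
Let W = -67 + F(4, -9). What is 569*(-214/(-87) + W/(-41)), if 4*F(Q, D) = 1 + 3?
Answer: 8259604/3567 ≈ 2315.6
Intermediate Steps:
F(Q, D) = 1 (F(Q, D) = (1 + 3)/4 = (¼)*4 = 1)
W = -66 (W = -67 + 1 = -66)
569*(-214/(-87) + W/(-41)) = 569*(-214/(-87) - 66/(-41)) = 569*(-214*(-1/87) - 66*(-1/41)) = 569*(214/87 + 66/41) = 569*(14516/3567) = 8259604/3567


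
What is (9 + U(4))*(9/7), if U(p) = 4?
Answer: 117/7 ≈ 16.714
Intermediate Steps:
(9 + U(4))*(9/7) = (9 + 4)*(9/7) = 13*(9*(⅐)) = 13*(9/7) = 117/7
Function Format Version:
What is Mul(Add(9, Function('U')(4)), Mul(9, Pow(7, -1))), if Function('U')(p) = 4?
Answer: Rational(117, 7) ≈ 16.714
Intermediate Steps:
Mul(Add(9, Function('U')(4)), Mul(9, Pow(7, -1))) = Mul(Add(9, 4), Mul(9, Pow(7, -1))) = Mul(13, Mul(9, Rational(1, 7))) = Mul(13, Rational(9, 7)) = Rational(117, 7)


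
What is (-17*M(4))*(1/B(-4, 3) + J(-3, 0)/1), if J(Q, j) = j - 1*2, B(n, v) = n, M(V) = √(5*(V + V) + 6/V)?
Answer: 153*√166/8 ≈ 246.41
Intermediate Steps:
M(V) = √(6/V + 10*V) (M(V) = √(5*(2*V) + 6/V) = √(10*V + 6/V) = √(6/V + 10*V))
J(Q, j) = -2 + j (J(Q, j) = j - 2 = -2 + j)
(-17*M(4))*(1/B(-4, 3) + J(-3, 0)/1) = (-17*√(6/4 + 10*4))*(1/(-4) + (-2 + 0)/1) = (-17*√(6*(¼) + 40))*(1*(-¼) - 2*1) = (-17*√(3/2 + 40))*(-¼ - 2) = -17*√166/2*(-9/4) = 153*√166/8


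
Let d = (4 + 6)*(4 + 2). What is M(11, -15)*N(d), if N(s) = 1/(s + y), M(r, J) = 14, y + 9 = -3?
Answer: 7/24 ≈ 0.29167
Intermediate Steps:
y = -12 (y = -9 - 3 = -12)
d = 60 (d = 10*6 = 60)
N(s) = 1/(-12 + s) (N(s) = 1/(s - 12) = 1/(-12 + s))
M(11, -15)*N(d) = 14/(-12 + 60) = 14/48 = 14*(1/48) = 7/24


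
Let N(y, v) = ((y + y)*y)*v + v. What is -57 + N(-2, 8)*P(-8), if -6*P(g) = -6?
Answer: 15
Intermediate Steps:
N(y, v) = v + 2*v*y**2 (N(y, v) = ((2*y)*y)*v + v = (2*y**2)*v + v = 2*v*y**2 + v = v + 2*v*y**2)
P(g) = 1 (P(g) = -1/6*(-6) = 1)
-57 + N(-2, 8)*P(-8) = -57 + (8*(1 + 2*(-2)**2))*1 = -57 + (8*(1 + 2*4))*1 = -57 + (8*(1 + 8))*1 = -57 + (8*9)*1 = -57 + 72*1 = -57 + 72 = 15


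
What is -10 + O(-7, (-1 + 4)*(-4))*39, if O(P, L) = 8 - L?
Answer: 770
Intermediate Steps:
-10 + O(-7, (-1 + 4)*(-4))*39 = -10 + (8 - (-1 + 4)*(-4))*39 = -10 + (8 - 3*(-4))*39 = -10 + (8 - 1*(-12))*39 = -10 + (8 + 12)*39 = -10 + 20*39 = -10 + 780 = 770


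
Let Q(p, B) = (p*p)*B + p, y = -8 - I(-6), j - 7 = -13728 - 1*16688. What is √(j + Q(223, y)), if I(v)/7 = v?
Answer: 190*√46 ≈ 1288.6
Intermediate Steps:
I(v) = 7*v
j = -30409 (j = 7 + (-13728 - 1*16688) = 7 + (-13728 - 16688) = 7 - 30416 = -30409)
y = 34 (y = -8 - 7*(-6) = -8 - 1*(-42) = -8 + 42 = 34)
Q(p, B) = p + B*p² (Q(p, B) = p²*B + p = B*p² + p = p + B*p²)
√(j + Q(223, y)) = √(-30409 + 223*(1 + 34*223)) = √(-30409 + 223*(1 + 7582)) = √(-30409 + 223*7583) = √(-30409 + 1691009) = √1660600 = 190*√46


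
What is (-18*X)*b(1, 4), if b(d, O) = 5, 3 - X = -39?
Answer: -3780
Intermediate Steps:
X = 42 (X = 3 - 1*(-39) = 3 + 39 = 42)
(-18*X)*b(1, 4) = -18*42*5 = -756*5 = -3780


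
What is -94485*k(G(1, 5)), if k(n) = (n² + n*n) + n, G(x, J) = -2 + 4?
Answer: -944850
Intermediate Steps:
G(x, J) = 2
k(n) = n + 2*n² (k(n) = (n² + n²) + n = 2*n² + n = n + 2*n²)
-94485*k(G(1, 5)) = -188970*(1 + 2*2) = -188970*(1 + 4) = -188970*5 = -94485*10 = -944850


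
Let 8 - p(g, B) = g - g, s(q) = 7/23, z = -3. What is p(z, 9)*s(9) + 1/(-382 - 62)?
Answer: 24841/10212 ≈ 2.4325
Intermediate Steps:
s(q) = 7/23 (s(q) = 7*(1/23) = 7/23)
p(g, B) = 8 (p(g, B) = 8 - (g - g) = 8 - 1*0 = 8 + 0 = 8)
p(z, 9)*s(9) + 1/(-382 - 62) = 8*(7/23) + 1/(-382 - 62) = 56/23 + 1/(-444) = 56/23 - 1/444 = 24841/10212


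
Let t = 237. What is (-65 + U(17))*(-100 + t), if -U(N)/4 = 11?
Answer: -14933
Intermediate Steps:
U(N) = -44 (U(N) = -4*11 = -44)
(-65 + U(17))*(-100 + t) = (-65 - 44)*(-100 + 237) = -109*137 = -14933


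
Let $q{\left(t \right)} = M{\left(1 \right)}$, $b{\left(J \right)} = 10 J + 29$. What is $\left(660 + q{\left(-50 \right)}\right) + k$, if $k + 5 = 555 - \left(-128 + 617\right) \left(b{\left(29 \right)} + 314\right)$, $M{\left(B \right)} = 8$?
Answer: $-308319$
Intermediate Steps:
$b{\left(J \right)} = 29 + 10 J$
$q{\left(t \right)} = 8$
$k = -308987$ ($k = -5 + \left(555 - \left(-128 + 617\right) \left(\left(29 + 10 \cdot 29\right) + 314\right)\right) = -5 + \left(555 - 489 \left(\left(29 + 290\right) + 314\right)\right) = -5 + \left(555 - 489 \left(319 + 314\right)\right) = -5 + \left(555 - 489 \cdot 633\right) = -5 + \left(555 - 309537\right) = -5 - 308982 = -308987$)
$\left(660 + q{\left(-50 \right)}\right) + k = \left(660 + 8\right) - 308987 = 668 - 308987 = -308319$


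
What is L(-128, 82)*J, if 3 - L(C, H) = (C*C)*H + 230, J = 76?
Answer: -102122340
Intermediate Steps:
L(C, H) = -227 - H*C² (L(C, H) = 3 - ((C*C)*H + 230) = 3 - (C²*H + 230) = 3 - (H*C² + 230) = 3 - (230 + H*C²) = 3 + (-230 - H*C²) = -227 - H*C²)
L(-128, 82)*J = (-227 - 1*82*(-128)²)*76 = (-227 - 1*82*16384)*76 = (-227 - 1343488)*76 = -1343715*76 = -102122340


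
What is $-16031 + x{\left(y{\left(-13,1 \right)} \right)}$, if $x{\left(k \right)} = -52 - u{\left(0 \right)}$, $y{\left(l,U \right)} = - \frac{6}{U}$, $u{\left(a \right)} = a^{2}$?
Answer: $-16083$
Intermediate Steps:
$x{\left(k \right)} = -52$ ($x{\left(k \right)} = -52 - 0^{2} = -52 - 0 = -52 + 0 = -52$)
$-16031 + x{\left(y{\left(-13,1 \right)} \right)} = -16031 - 52 = -16083$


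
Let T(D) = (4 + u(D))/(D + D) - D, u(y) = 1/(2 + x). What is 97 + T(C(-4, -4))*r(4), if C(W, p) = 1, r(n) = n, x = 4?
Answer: 304/3 ≈ 101.33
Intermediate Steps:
u(y) = ⅙ (u(y) = 1/(2 + 4) = 1/6 = ⅙)
T(D) = -D + 25/(12*D) (T(D) = (4 + ⅙)/(D + D) - D = 25/(6*((2*D))) - D = 25*(1/(2*D))/6 - D = 25/(12*D) - D = -D + 25/(12*D))
97 + T(C(-4, -4))*r(4) = 97 + (-1*1 + (25/12)/1)*4 = 97 + (-1 + (25/12)*1)*4 = 97 + (-1 + 25/12)*4 = 97 + (13/12)*4 = 97 + 13/3 = 304/3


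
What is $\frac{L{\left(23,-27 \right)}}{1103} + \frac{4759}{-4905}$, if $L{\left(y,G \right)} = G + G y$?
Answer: $- \frac{8427617}{5410215} \approx -1.5577$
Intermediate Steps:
$\frac{L{\left(23,-27 \right)}}{1103} + \frac{4759}{-4905} = \frac{\left(-27\right) \left(1 + 23\right)}{1103} + \frac{4759}{-4905} = \left(-27\right) 24 \cdot \frac{1}{1103} + 4759 \left(- \frac{1}{4905}\right) = \left(-648\right) \frac{1}{1103} - \frac{4759}{4905} = - \frac{648}{1103} - \frac{4759}{4905} = - \frac{8427617}{5410215}$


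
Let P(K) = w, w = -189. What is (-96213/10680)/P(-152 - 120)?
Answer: 32071/672840 ≈ 0.047665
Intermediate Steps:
P(K) = -189
(-96213/10680)/P(-152 - 120) = -96213/10680/(-189) = -96213*1/10680*(-1/189) = -32071/3560*(-1/189) = 32071/672840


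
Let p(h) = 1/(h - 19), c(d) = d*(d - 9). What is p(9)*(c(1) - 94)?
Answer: 51/5 ≈ 10.200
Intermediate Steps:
c(d) = d*(-9 + d)
p(h) = 1/(-19 + h)
p(9)*(c(1) - 94) = (1*(-9 + 1) - 94)/(-19 + 9) = (1*(-8) - 94)/(-10) = -(-8 - 94)/10 = -⅒*(-102) = 51/5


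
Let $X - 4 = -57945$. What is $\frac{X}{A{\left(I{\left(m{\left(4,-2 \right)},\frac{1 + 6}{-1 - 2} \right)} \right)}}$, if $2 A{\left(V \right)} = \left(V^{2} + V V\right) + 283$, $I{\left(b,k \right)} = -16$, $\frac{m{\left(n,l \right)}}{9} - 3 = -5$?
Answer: $- \frac{115882}{795} \approx -145.76$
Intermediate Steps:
$m{\left(n,l \right)} = -18$ ($m{\left(n,l \right)} = 27 + 9 \left(-5\right) = 27 - 45 = -18$)
$X = -57941$ ($X = 4 - 57945 = -57941$)
$A{\left(V \right)} = \frac{283}{2} + V^{2}$ ($A{\left(V \right)} = \frac{\left(V^{2} + V V\right) + 283}{2} = \frac{\left(V^{2} + V^{2}\right) + 283}{2} = \frac{2 V^{2} + 283}{2} = \frac{283 + 2 V^{2}}{2} = \frac{283}{2} + V^{2}$)
$\frac{X}{A{\left(I{\left(m{\left(4,-2 \right)},\frac{1 + 6}{-1 - 2} \right)} \right)}} = - \frac{57941}{\frac{283}{2} + \left(-16\right)^{2}} = - \frac{57941}{\frac{283}{2} + 256} = - \frac{57941}{\frac{795}{2}} = \left(-57941\right) \frac{2}{795} = - \frac{115882}{795}$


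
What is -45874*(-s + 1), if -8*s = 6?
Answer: -160559/2 ≈ -80280.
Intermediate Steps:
s = -3/4 (s = -1/8*6 = -3/4 ≈ -0.75000)
-45874*(-s + 1) = -45874*(-1*(-3/4) + 1) = -45874*(3/4 + 1) = -45874*7/4 = -160559/2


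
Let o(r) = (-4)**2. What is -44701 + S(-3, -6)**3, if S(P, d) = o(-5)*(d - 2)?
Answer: -2141853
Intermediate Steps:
o(r) = 16
S(P, d) = -32 + 16*d (S(P, d) = 16*(d - 2) = 16*(-2 + d) = -32 + 16*d)
-44701 + S(-3, -6)**3 = -44701 + (-32 + 16*(-6))**3 = -44701 + (-32 - 96)**3 = -44701 + (-128)**3 = -44701 - 2097152 = -2141853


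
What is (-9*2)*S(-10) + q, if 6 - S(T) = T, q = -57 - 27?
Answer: -372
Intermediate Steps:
q = -84
S(T) = 6 - T
(-9*2)*S(-10) + q = (-9*2)*(6 - 1*(-10)) - 84 = -18*(6 + 10) - 84 = -18*16 - 84 = -288 - 84 = -372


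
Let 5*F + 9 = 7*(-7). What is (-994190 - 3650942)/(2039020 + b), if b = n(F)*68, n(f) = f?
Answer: -5806415/2547789 ≈ -2.2790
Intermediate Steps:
F = -58/5 (F = -9/5 + (7*(-7))/5 = -9/5 + (1/5)*(-49) = -9/5 - 49/5 = -58/5 ≈ -11.600)
b = -3944/5 (b = -58/5*68 = -3944/5 ≈ -788.80)
(-994190 - 3650942)/(2039020 + b) = (-994190 - 3650942)/(2039020 - 3944/5) = -4645132/10191156/5 = -4645132*5/10191156 = -5806415/2547789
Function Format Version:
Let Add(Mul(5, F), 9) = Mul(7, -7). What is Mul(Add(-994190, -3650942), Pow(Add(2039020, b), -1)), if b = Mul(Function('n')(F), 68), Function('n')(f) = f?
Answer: Rational(-5806415, 2547789) ≈ -2.2790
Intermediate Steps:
F = Rational(-58, 5) (F = Add(Rational(-9, 5), Mul(Rational(1, 5), Mul(7, -7))) = Add(Rational(-9, 5), Mul(Rational(1, 5), -49)) = Add(Rational(-9, 5), Rational(-49, 5)) = Rational(-58, 5) ≈ -11.600)
b = Rational(-3944, 5) (b = Mul(Rational(-58, 5), 68) = Rational(-3944, 5) ≈ -788.80)
Mul(Add(-994190, -3650942), Pow(Add(2039020, b), -1)) = Mul(Add(-994190, -3650942), Pow(Add(2039020, Rational(-3944, 5)), -1)) = Mul(-4645132, Pow(Rational(10191156, 5), -1)) = Mul(-4645132, Rational(5, 10191156)) = Rational(-5806415, 2547789)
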